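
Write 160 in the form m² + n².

We need to find integers m, n > 0 such that m² + n² = 160.
Trying m = 4: n² = 160 - 4² = 160 - 16 = 144
n = 12
Check: 4² + 12² = 16 + 144 = 160 ✓

160 = 4² + 12²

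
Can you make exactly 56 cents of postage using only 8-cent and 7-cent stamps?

We need non-negative x, y with 8x + 7y = 56.
gcd(8, 7) = 1 divides 56, so integer solutions exist.
Search for a non-negative one: x = 0 gives 7y = 56 - 0 = 56, so y = 8.
Check: 8·0 + 7·8 = 56 ✓

Yes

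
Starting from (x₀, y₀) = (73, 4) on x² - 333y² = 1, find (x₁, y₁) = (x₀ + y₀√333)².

Solutions to x² - Dy² = 1 are generated by powers of (x₀ + y₀√D).
The next solution satisfies x₁ + y₁√333 = (x₀ + y₀√333)², giving:
x₁ = x₀² + 333y₀² = 73² + 333·4² = 5329 + 5328 = 10657
y₁ = 2x₀y₀ = 2·73·4 = 584

Verify: 10657² - 333·584² = 113571649 - 113571648 = 1 ✓

x = 10657, y = 584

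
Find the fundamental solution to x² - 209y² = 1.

We seek the smallest positive integers (x, y) with x² - 209y² = 1, i.e., x² = 209y² + 1.
Try successive y values:
y = 1: x² = 209·1² + 1 = 210, not a perfect square
y = 2: x² = 209·2² + 1 = 837, not a perfect square
y = 3: x² = 209·3² + 1 = 1882, not a perfect square
... continuing the search (or via continued fractions) ...
y = 3220: x² = 209·3220² + 1 = 2166995601, x = 46551 ✓

Verify: 46551² - 209·3220² = 2166995601 - 2166995600 = 1 ✓

x = 46551, y = 3220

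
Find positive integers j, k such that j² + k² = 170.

Search for j with 170 - j² a perfect square.
j = 1: 170 - 1² = 170 - 1 = 169 = 13² ✓
So j = 1, k = 13.

j = 1, k = 13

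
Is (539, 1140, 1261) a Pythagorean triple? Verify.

Compute a² + b² = 539² + 1140² = 290521 + 1299600 = 1590121
Compute c² = 1261² = 1590121
Since 1590121 = 1590121, confirmed.

Yes, it is a Pythagorean triple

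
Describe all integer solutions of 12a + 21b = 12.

Step 1: Compute gcd(12, 21) = 3.
Since 3 divides 12, solutions exist.

Step 2: Find a particular solution using extended Euclidean algorithm.
We get a₀ = 8, b₀ = -4.
Check: 12*8 + 21*-4 = 12 = 12 ✓

Step 3: Write the general solution.
a = 8 + (21/3)t = 8 + 7t
b = -4 - (12/3)t = -4 - 4t
for any integer t.

a = 8 + 7t, b = -4 - 4t for integer t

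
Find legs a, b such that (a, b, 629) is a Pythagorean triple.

We need a² + b² = 629² = 395641.
Trying: 429² + 460² = 184041 + 211600 = 395641 ✓

(429, 460, 629)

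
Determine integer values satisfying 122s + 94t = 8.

Step 1: Check solvability.
gcd(122, 94) = 2
Since 2 divides 8, solutions exist.

Step 2: Apply extended Euclidean algorithm to find gcd.
We find integers such that 122*x0 + 94*y0 = 2

Step 3: Scale the particular solution.
Multiply by 8/2 = 4:
s = -40, t = 52

Step 4: Verify.
122*(-40) + 94*(52) = 8 = 8 ✓

s = -40, t = 52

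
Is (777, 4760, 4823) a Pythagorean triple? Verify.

Compute a² + b² = 777² + 4760² = 603729 + 22657600 = 23261329
Compute c² = 4823² = 23261329
Since 23261329 = 23261329, confirmed.

Yes, it is a Pythagorean triple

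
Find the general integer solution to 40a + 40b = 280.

Step 1: Compute gcd(40, 40) = 40.
Since 40 divides 280, solutions exist.

Step 2: Find a particular solution using extended Euclidean algorithm.
We get a₀ = 0, b₀ = 7.
Check: 40*0 + 40*7 = 280 = 280 ✓

Step 3: Write the general solution.
a = 0 + (40/40)t = 0 + 1t
b = 7 - (40/40)t = 7 - 1t
for any integer t.

a = 0 + 1t, b = 7 - 1t for integer t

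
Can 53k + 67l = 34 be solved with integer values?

Step 1: Compute gcd(53, 67).
gcd(53, 67) = 1

Step 2: Check divisibility.
Does 1 divide 34? 34 = 1 x 34, so yes.

By the theorem on linear Diophantine equations, 53k + 67l = 34 has integer solutions if and only if gcd(53, 67) divides 34. Since 1 | 34, solutions exist.

Yes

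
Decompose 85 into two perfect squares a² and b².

We need to find integers a, b > 0 such that a² + b² = 85.
Trying a = 2: b² = 85 - 2² = 85 - 4 = 81
b = 9
Check: 2² + 9² = 4 + 81 = 85 ✓

85 = 2² + 9²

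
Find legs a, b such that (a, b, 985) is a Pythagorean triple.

We need a² + b² = 985² = 970225.
Trying: 697² + 696² = 485809 + 484416 = 970225 ✓

(697, 696, 985)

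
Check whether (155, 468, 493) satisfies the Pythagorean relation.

Compute a² + b²:
155² + 468² = 24025 + 219024 = 243049
Compute c²:
493² = 243049
Since 243049 = 243049, it is a Pythagorean triple.

Yes, it is a Pythagorean triple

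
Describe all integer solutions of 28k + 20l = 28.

Step 1: Compute gcd(28, 20) = 4.
Since 4 divides 28, solutions exist.

Step 2: Find a particular solution using extended Euclidean algorithm.
We get k₀ = -14, l₀ = 21.
Check: 28*-14 + 20*21 = 28 = 28 ✓

Step 3: Write the general solution.
k = -14 + (20/4)t = -14 + 5t
l = 21 - (28/4)t = 21 - 7t
for any integer t.

k = -14 + 5t, l = 21 - 7t for integer t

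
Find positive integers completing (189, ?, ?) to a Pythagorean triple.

We need the other leg and hypotenuse such that 189² + x² = c².
Take x = 340, c = 389: 189² + 340² = 35721 + 115600 = 151321 = 389² ✓
Triple: (189, 340, 389)

(189, 340, 389)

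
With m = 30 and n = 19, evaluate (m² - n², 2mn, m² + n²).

a = m² - n² = 900 - 361 = 539
b = 2mn = 2·30·19 = 1140
c = m² + n² = 900 + 361 = 1261
Verify: 539² + 1140² = 290521 + 1299600 = 1590121 = 1261² ✓

(539, 1140, 1261)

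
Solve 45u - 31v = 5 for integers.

Step 1: Check solvability.
gcd(45, 31) = 1
Since 1 divides 5, solutions exist.

Step 2: Apply extended Euclidean algorithm to find gcd.
We find integers such that 45*x0 + 31*y0 = 1

Step 3: Scale the particular solution.
Multiply by 5/1 = 5:
u = -55, v = -80

Step 4: Verify.
45*(-55) - 31*(-80) = 5 = 5 ✓

u = -55, v = -80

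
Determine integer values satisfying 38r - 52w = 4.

Step 1: Check solvability.
gcd(38, 52) = 2
Since 2 divides 4, solutions exist.

Step 2: Apply extended Euclidean algorithm to find gcd.
We find integers such that 38*x0 + 52*y0 = 2

Step 3: Scale the particular solution.
Multiply by 4/2 = 2:
r = 22, w = 16

Step 4: Verify.
38*(22) - 52*(16) = 4 = 4 ✓

r = 22, w = 16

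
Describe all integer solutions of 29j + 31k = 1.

Step 1: Compute gcd(29, 31) = 1.
Since 1 divides 1, solutions exist.

Step 2: Find a particular solution using extended Euclidean algorithm.
We get j₀ = 15, k₀ = -14.
Check: 29*15 + 31*-14 = 1 = 1 ✓

Step 3: Write the general solution.
j = 15 + (31/1)t = 15 + 31t
k = -14 - (29/1)t = -14 - 29t
for any integer t.

j = 15 + 31t, k = -14 - 29t for integer t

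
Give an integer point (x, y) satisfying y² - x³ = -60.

Try small integer x values and check whether x³ - 60 is a perfect square.
x = 4: x³ - 60 = 4³ - 60 = 64 - 60 = 4
Is 4 a perfect square? 2² = 4 ✓
So (x, y) = (4, -2) is a solution.

x = 4, y = -2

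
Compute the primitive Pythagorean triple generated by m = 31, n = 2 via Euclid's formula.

a = m² - n² = 961 - 4 = 957
b = 2mn = 2·31·2 = 124
c = m² + n² = 961 + 4 = 965
Verify: 957² + 124² = 915849 + 15376 = 931225 = 965² ✓

(957, 124, 965)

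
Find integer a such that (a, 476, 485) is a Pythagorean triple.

a² = c² - b² = 485² - 476² = 235225 - 226576 = 8649
a = sqrt(8649) = 93

93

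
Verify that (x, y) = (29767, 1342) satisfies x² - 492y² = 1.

Compute x² = 29767² = 886074289
Compute 492y² = 492·1342² = 492·1800964 = 886074288
x² - 492y² = 886074289 - 886074288 = 1
Since this equals 1, (29767, 1342) is a solution.

Yes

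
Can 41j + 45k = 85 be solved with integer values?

Step 1: Compute gcd(41, 45).
gcd(41, 45) = 1

Step 2: Check divisibility.
Does 1 divide 85? 85 = 1 x 85, so yes.

By the theorem on linear Diophantine equations, 41j + 45k = 85 has integer solutions if and only if gcd(41, 45) divides 85. Since 1 | 85, solutions exist.

Yes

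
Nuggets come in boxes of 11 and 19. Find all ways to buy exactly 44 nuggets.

We need non-negative integers (x, y) with 11x + 19y = 44.
For each x in 0..4, check if 44 - 11x is a non-negative multiple of 19.
x = 4: 19y = 0, y = 0 ✓

(4 boxes of 11, 0 boxes of 19)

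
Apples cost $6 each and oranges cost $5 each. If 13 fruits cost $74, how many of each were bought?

Let a = apples, o = oranges.
a + o = 13
6a + 5o = 74
Substitute o = 13 - a:
6a + 5(13 - a) = 74
(6 - 5)a = 74 - 65
1a = 9
a = 9, o = 13 - 9 = 4

Apples: 9, Oranges: 4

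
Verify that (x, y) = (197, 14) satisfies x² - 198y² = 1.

Compute x² = 197² = 38809
Compute 198y² = 198·14² = 198·196 = 38808
x² - 198y² = 38809 - 38808 = 1
Since this equals 1, (197, 14) is a solution.

Yes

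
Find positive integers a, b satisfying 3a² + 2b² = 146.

Try small values of a and check whether (146 - 3a²)/2 is a perfect square.
a = 4: 3·4² = 48, so 2b² = 146 - 48 = 98, giving b² = 49, b = 7.
Check: 3·4² + 2·7² = 48 + 98 = 146 ✓

a = 4, b = 7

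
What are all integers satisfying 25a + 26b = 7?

Step 1: Compute gcd(25, 26) = 1.
Since 1 divides 7, solutions exist.

Step 2: Find a particular solution using extended Euclidean algorithm.
We get a₀ = -7, b₀ = 7.
Check: 25*-7 + 26*7 = 7 = 7 ✓

Step 3: Write the general solution.
a = -7 + (26/1)t = -7 + 26t
b = 7 - (25/1)t = 7 - 25t
for any integer t.

a = -7 + 26t, b = 7 - 25t for integer t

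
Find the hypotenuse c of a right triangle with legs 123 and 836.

c² = a² + b² = 123² + 836² = 15129 + 698896 = 714025
c = 845

845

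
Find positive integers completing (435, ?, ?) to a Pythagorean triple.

We need the other leg and hypotenuse such that 435² + x² = c².
Take x = 308, c = 533: 435² + 308² = 189225 + 94864 = 284089 = 533² ✓
Triple: (435, 308, 533)

(435, 308, 533)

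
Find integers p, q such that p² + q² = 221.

We need to find integers p, q > 0 such that p² + q² = 221.
Trying p = 5: q² = 221 - 5² = 221 - 25 = 196
q = 14
Check: 5² + 14² = 25 + 196 = 221 ✓

221 = 5² + 14²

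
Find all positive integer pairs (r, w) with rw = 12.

The positive divisors of 12 are: 1, 2, 3, 4, 6, 12.
Each divisor d gives the pair (d, 12/d):
(1, 12), (2, 6), (3, 4), (4, 3), (6, 2), (12, 1)

(1, 12), (2, 6), (3, 4), (4, 3), (6, 2), (12, 1)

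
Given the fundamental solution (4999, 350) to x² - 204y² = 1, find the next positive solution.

Solutions to x² - Dy² = 1 are generated by powers of (x₀ + y₀√D).
The next solution satisfies x₁ + y₁√204 = (x₀ + y₀√204)², giving:
x₁ = x₀² + 204y₀² = 4999² + 204·350² = 24990001 + 24990000 = 49980001
y₁ = 2x₀y₀ = 2·4999·350 = 3499300

Verify: 49980001² - 204·3499300² = 2498000499960001 - 2498000499960000 = 1 ✓

x = 49980001, y = 3499300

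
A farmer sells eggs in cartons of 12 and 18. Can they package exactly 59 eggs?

We need non-negative a, b with 12a + 18b = 59.
gcd(12, 18) = 6, and 6 does not divide 59.
No integer solutions exist.

No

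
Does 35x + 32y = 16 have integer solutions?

Step 1: Compute gcd(35, 32).
gcd(35, 32) = 1

Step 2: Check divisibility.
Does 1 divide 16? 16 = 1 x 16, so yes.

By the theorem on linear Diophantine equations, 35x + 32y = 16 has integer solutions if and only if gcd(35, 32) divides 16. Since 1 | 16, solutions exist.

Yes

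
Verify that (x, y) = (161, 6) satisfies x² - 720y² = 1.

Compute x² = 161² = 25921
Compute 720y² = 720·6² = 720·36 = 25920
x² - 720y² = 25921 - 25920 = 1
Since this equals 1, (161, 6) is a solution.

Yes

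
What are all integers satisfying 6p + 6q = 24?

Step 1: Compute gcd(6, 6) = 6.
Since 6 divides 24, solutions exist.

Step 2: Find a particular solution using extended Euclidean algorithm.
We get p₀ = 0, q₀ = 4.
Check: 6*0 + 6*4 = 24 = 24 ✓

Step 3: Write the general solution.
p = 0 + (6/6)t = 0 + 1t
q = 4 - (6/6)t = 4 - 1t
for any integer t.

p = 0 + 1t, q = 4 - 1t for integer t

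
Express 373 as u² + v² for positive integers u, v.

We need to find integers u, v > 0 such that u² + v² = 373.
Trying u = 7: v² = 373 - 7² = 373 - 49 = 324
v = 18
Check: 7² + 18² = 49 + 324 = 373 ✓

373 = 7² + 18²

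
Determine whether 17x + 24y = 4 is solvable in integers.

Step 1: Compute gcd(17, 24).
gcd(17, 24) = 1

Step 2: Check divisibility.
Does 1 divide 4? 4 = 1 x 4, so yes.

By the theorem on linear Diophantine equations, 17x + 24y = 4 has integer solutions if and only if gcd(17, 24) divides 4. Since 1 | 4, solutions exist.

Yes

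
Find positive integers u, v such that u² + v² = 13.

Search for u with 13 - u² a perfect square.
u = 2: 13 - 2² = 13 - 4 = 9 = 3² ✓
So u = 2, v = 3.

u = 2, v = 3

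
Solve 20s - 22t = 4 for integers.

Step 1: Check solvability.
gcd(20, 22) = 2
Since 2 divides 4, solutions exist.

Step 2: Apply extended Euclidean algorithm to find gcd.
We find integers such that 20*x0 + 22*y0 = 2

Step 3: Scale the particular solution.
Multiply by 4/2 = 2:
s = -2, t = -2

Step 4: Verify.
20*(-2) - 22*(-2) = 4 = 4 ✓

s = -2, t = -2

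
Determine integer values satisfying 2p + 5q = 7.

Step 1: Check solvability.
gcd(2, 5) = 1
Since 1 divides 7, solutions exist.

Step 2: Apply extended Euclidean algorithm to find gcd.
We find integers such that 2*x0 + 5*y0 = 1

Step 3: Scale the particular solution.
Multiply by 7/1 = 7:
p = -14, q = 7

Step 4: Verify.
2*(-14) + 5*(7) = 7 = 7 ✓

p = -14, q = 7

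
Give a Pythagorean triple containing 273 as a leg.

We need the other leg and hypotenuse such that 273² + x² = c².
Take x = 5320, c = 5327: 273² + 5320² = 74529 + 28302400 = 28376929 = 5327² ✓
Triple: (273, 5320, 5327)

(273, 5320, 5327)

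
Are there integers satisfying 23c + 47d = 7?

Step 1: Compute gcd(23, 47).
gcd(23, 47) = 1

Step 2: Check divisibility.
Does 1 divide 7? 7 = 1 x 7, so yes.

By the theorem on linear Diophantine equations, 23c + 47d = 7 has integer solutions if and only if gcd(23, 47) divides 7. Since 1 | 7, solutions exist.

Yes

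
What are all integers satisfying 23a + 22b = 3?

Step 1: Compute gcd(23, 22) = 1.
Since 1 divides 3, solutions exist.

Step 2: Find a particular solution using extended Euclidean algorithm.
We get a₀ = 3, b₀ = -3.
Check: 23*3 + 22*-3 = 3 = 3 ✓

Step 3: Write the general solution.
a = 3 + (22/1)t = 3 + 22t
b = -3 - (23/1)t = -3 - 23t
for any integer t.

a = 3 + 22t, b = -3 - 23t for integer t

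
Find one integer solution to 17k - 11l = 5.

Step 1: Check solvability.
gcd(17, 11) = 1
Since 1 divides 5, solutions exist.

Step 2: Apply extended Euclidean algorithm to find gcd.
We find integers such that 17*x0 + 11*y0 = 1

Step 3: Scale the particular solution.
Multiply by 5/1 = 5:
k = 10, l = 15

Step 4: Verify.
17*(10) - 11*(15) = 5 = 5 ✓

k = 10, l = 15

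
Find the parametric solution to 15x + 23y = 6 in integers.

Step 1: Compute gcd(15, 23) = 1.
Since 1 divides 6, solutions exist.

Step 2: Find a particular solution using extended Euclidean algorithm.
We get x₀ = -18, y₀ = 12.
Check: 15*-18 + 23*12 = 6 = 6 ✓

Step 3: Write the general solution.
x = -18 + (23/1)t = -18 + 23t
y = 12 - (15/1)t = 12 - 15t
for any integer t.

x = -18 + 23t, y = 12 - 15t for integer t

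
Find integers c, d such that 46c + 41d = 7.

Step 1: Check solvability.
gcd(46, 41) = 1
Since 1 divides 7, solutions exist.

Step 2: Apply extended Euclidean algorithm to find gcd.
We find integers such that 46*x0 + 41*y0 = 1

Step 3: Scale the particular solution.
Multiply by 7/1 = 7:
c = -56, d = 63

Step 4: Verify.
46*(-56) + 41*(63) = 7 = 7 ✓

c = -56, d = 63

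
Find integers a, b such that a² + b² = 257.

We need to find integers a, b > 0 such that a² + b² = 257.
Trying a = 1: b² = 257 - 1² = 257 - 1 = 256
b = 16
Check: 1² + 16² = 1 + 256 = 257 ✓

257 = 1² + 16²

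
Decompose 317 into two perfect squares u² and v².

We need to find integers u, v > 0 such that u² + v² = 317.
Trying u = 11: v² = 317 - 11² = 317 - 121 = 196
v = 14
Check: 11² + 14² = 121 + 196 = 317 ✓

317 = 11² + 14²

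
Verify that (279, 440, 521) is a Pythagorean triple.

Compute a² + b²:
279² + 440² = 77841 + 193600 = 271441
Compute c²:
521² = 271441
Since 271441 = 271441, it is a Pythagorean triple.

Yes, it is a Pythagorean triple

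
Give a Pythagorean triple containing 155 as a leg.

We need the other leg and hypotenuse such that 155² + x² = c².
Take x = 468, c = 493: 155² + 468² = 24025 + 219024 = 243049 = 493² ✓
Triple: (155, 468, 493)

(155, 468, 493)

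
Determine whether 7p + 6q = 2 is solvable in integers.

Step 1: Compute gcd(7, 6).
gcd(7, 6) = 1

Step 2: Check divisibility.
Does 1 divide 2? 2 = 1 x 2, so yes.

By the theorem on linear Diophantine equations, 7p + 6q = 2 has integer solutions if and only if gcd(7, 6) divides 2. Since 1 | 2, solutions exist.

Yes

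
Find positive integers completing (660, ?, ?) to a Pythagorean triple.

We need the other leg and hypotenuse such that 660² + x² = c².
Take x = 2128, c = 2228: 660² + 2128² = 435600 + 4528384 = 4963984 = 2228² ✓
Triple: (660, 2128, 2228)

(660, 2128, 2228)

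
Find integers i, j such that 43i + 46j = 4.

Step 1: Check solvability.
gcd(43, 46) = 1
Since 1 divides 4, solutions exist.

Step 2: Apply extended Euclidean algorithm to find gcd.
We find integers such that 43*x0 + 46*y0 = 1

Step 3: Scale the particular solution.
Multiply by 4/1 = 4:
i = 60, j = -56

Step 4: Verify.
43*(60) + 46*(-56) = 4 = 4 ✓

i = 60, j = -56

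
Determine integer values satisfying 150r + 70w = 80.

Step 1: Check solvability.
gcd(150, 70) = 10
Since 10 divides 80, solutions exist.

Step 2: Apply extended Euclidean algorithm to find gcd.
We find integers such that 150*x0 + 70*y0 = 10

Step 3: Scale the particular solution.
Multiply by 80/10 = 8:
r = 8, w = -16

Step 4: Verify.
150*(8) + 70*(-16) = 80 = 80 ✓

r = 8, w = -16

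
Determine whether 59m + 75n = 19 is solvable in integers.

Step 1: Compute gcd(59, 75).
gcd(59, 75) = 1

Step 2: Check divisibility.
Does 1 divide 19? 19 = 1 x 19, so yes.

By the theorem on linear Diophantine equations, 59m + 75n = 19 has integer solutions if and only if gcd(59, 75) divides 19. Since 1 | 19, solutions exist.

Yes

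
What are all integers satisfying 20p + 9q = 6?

Step 1: Compute gcd(20, 9) = 1.
Since 1 divides 6, solutions exist.

Step 2: Find a particular solution using extended Euclidean algorithm.
We get p₀ = -24, q₀ = 54.
Check: 20*-24 + 9*54 = 6 = 6 ✓

Step 3: Write the general solution.
p = -24 + (9/1)t = -24 + 9t
q = 54 - (20/1)t = 54 - 20t
for any integer t.

p = -24 + 9t, q = 54 - 20t for integer t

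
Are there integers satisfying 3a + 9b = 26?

Step 1: Compute gcd(3, 9).
gcd(3, 9) = 3

Step 2: Check divisibility.
Does 3 divide 26? 26 = 3 x 8 + 2, so no.

By the theorem on linear Diophantine equations, 3a + 9b = 26 has integer solutions if and only if gcd(3, 9) divides 26. Since 3 does not divide 26, no solutions exist.

No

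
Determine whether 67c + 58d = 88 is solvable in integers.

Step 1: Compute gcd(67, 58).
gcd(67, 58) = 1

Step 2: Check divisibility.
Does 1 divide 88? 88 = 1 x 88, so yes.

By the theorem on linear Diophantine equations, 67c + 58d = 88 has integer solutions if and only if gcd(67, 58) divides 88. Since 1 | 88, solutions exist.

Yes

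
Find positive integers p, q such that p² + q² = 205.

Search for p with 205 - p² a perfect square.
p = 3: 205 - 3² = 205 - 9 = 196 = 14² ✓
So p = 3, q = 14.

p = 3, q = 14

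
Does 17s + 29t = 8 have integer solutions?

Step 1: Compute gcd(17, 29).
gcd(17, 29) = 1

Step 2: Check divisibility.
Does 1 divide 8? 8 = 1 x 8, so yes.

By the theorem on linear Diophantine equations, 17s + 29t = 8 has integer solutions if and only if gcd(17, 29) divides 8. Since 1 | 8, solutions exist.

Yes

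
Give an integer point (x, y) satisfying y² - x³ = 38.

Try small integer x values and check whether x³ + 38 is a perfect square.
x = 11: x³ + 38 = 11³ + 38 = 1331 + 38 = 1369
Is 1369 a perfect square? 37² = 1369 ✓
So (x, y) = (11, 37) is a solution.

x = 11, y = 37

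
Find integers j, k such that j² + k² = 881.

We need to find integers j, k > 0 such that j² + k² = 881.
Trying j = 16: k² = 881 - 16² = 881 - 256 = 625
k = 25
Check: 16² + 25² = 256 + 625 = 881 ✓

881 = 16² + 25²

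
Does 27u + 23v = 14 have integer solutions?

Step 1: Compute gcd(27, 23).
gcd(27, 23) = 1

Step 2: Check divisibility.
Does 1 divide 14? 14 = 1 x 14, so yes.

By the theorem on linear Diophantine equations, 27u + 23v = 14 has integer solutions if and only if gcd(27, 23) divides 14. Since 1 | 14, solutions exist.

Yes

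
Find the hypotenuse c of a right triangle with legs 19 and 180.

c² = a² + b² = 19² + 180² = 361 + 32400 = 32761
c = 181

181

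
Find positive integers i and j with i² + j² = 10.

We need to find integers i, j > 0 such that i² + j² = 10.
Trying i = 1: j² = 10 - 1² = 10 - 1 = 9
j = 3
Check: 1² + 3² = 1 + 9 = 10 ✓

10 = 1² + 3²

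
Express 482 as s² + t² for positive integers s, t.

We need to find integers s, t > 0 such that s² + t² = 482.
Trying s = 11: t² = 482 - 11² = 482 - 121 = 361
t = 19
Check: 11² + 19² = 121 + 361 = 482 ✓

482 = 11² + 19²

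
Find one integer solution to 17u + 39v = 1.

Step 1: Check solvability.
gcd(17, 39) = 1
Since 1 divides 1, solutions exist.

Step 2: Apply extended Euclidean algorithm to find gcd.
We find integers such that 17*x0 + 39*y0 = 1

Step 3: Scale the particular solution.
Multiply by 1/1 = 1:
u = -16, v = 7

Step 4: Verify.
17*(-16) + 39*(7) = 1 = 1 ✓

u = -16, v = 7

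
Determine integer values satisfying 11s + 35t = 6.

Step 1: Check solvability.
gcd(11, 35) = 1
Since 1 divides 6, solutions exist.

Step 2: Apply extended Euclidean algorithm to find gcd.
We find integers such that 11*x0 + 35*y0 = 1

Step 3: Scale the particular solution.
Multiply by 6/1 = 6:
s = 96, t = -30

Step 4: Verify.
11*(96) + 35*(-30) = 6 = 6 ✓

s = 96, t = -30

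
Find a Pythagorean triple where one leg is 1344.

We need the other leg and hypotenuse such that 1344² + x² = c².
Take x = 7105, c = 7231: 1344² + 7105² = 1806336 + 50481025 = 52287361 = 7231² ✓
Triple: (7105, 1344, 7231)

(7105, 1344, 7231)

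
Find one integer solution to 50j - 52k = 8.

Step 1: Check solvability.
gcd(50, 52) = 2
Since 2 divides 8, solutions exist.

Step 2: Apply extended Euclidean algorithm to find gcd.
We find integers such that 50*x0 + 52*y0 = 2

Step 3: Scale the particular solution.
Multiply by 8/2 = 4:
j = -4, k = -4

Step 4: Verify.
50*(-4) - 52*(-4) = 8 = 8 ✓

j = -4, k = -4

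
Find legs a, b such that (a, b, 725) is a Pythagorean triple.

We need a² + b² = 725² = 525625.
Trying: 627² + 364² = 393129 + 132496 = 525625 ✓

(627, 364, 725)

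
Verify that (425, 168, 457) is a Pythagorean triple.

Compute a² + b²:
425² + 168² = 180625 + 28224 = 208849
Compute c²:
457² = 208849
Since 208849 = 208849, it is a Pythagorean triple.

Yes, it is a Pythagorean triple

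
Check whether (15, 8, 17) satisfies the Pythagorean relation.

Compute a² + b²:
15² + 8² = 225 + 64 = 289
Compute c²:
17² = 289
Since 289 = 289, it is a Pythagorean triple.

Yes, it is a Pythagorean triple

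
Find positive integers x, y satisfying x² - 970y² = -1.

We need x² = 970y² - 1. Try successive y:
y = 1: x² = 970·1² - 1 = 969, not a perfect square
y = 2: x² = 970·2² - 1 = 3879, not a perfect square
y = 3: x² = 970·3² - 1 = 8729, not a perfect square
...
y = 10537: x² = 970·10537² - 1 = 107697517929 = 328173² ✓
Check: 328173² - 970·10537² = 107697517929 - 107697517930 = -1 ✓

x = 328173, y = 10537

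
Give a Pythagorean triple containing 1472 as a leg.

We need the other leg and hypotenuse such that 1472² + x² = c².
Take x = 495, c = 1553: 1472² + 495² = 2166784 + 245025 = 2411809 = 1553² ✓
Triple: (495, 1472, 1553)

(495, 1472, 1553)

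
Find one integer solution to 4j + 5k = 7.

Step 1: Check solvability.
gcd(4, 5) = 1
Since 1 divides 7, solutions exist.

Step 2: Apply extended Euclidean algorithm to find gcd.
We find integers such that 4*x0 + 5*y0 = 1

Step 3: Scale the particular solution.
Multiply by 7/1 = 7:
j = -7, k = 7

Step 4: Verify.
4*(-7) + 5*(7) = 7 = 7 ✓

j = -7, k = 7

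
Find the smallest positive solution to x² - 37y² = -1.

We need x² = 37y² - 1. Try successive y:
y = 1: x² = 37·1² - 1 = 36 = 6² ✓
Check: 6² - 37·1² = 36 - 37 = -1 ✓

x = 6, y = 1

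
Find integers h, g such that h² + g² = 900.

We need to find integers h, g > 0 such that h² + g² = 900.
Trying h = 18: g² = 900 - 18² = 900 - 324 = 576
g = 24
Check: 18² + 24² = 324 + 576 = 900 ✓

900 = 18² + 24²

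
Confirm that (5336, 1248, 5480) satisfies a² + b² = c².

Compute a² + b² = 5336² + 1248² = 28472896 + 1557504 = 30030400
Compute c² = 5480² = 30030400
Since 30030400 = 30030400, confirmed.

Yes, it is a Pythagorean triple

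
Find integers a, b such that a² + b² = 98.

We need to find integers a, b > 0 such that a² + b² = 98.
Trying a = 7: b² = 98 - 7² = 98 - 49 = 49
b = 7
Check: 7² + 7² = 49 + 49 = 98 ✓

98 = 7² + 7²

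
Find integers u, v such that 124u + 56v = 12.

Step 1: Check solvability.
gcd(124, 56) = 4
Since 4 divides 12, solutions exist.

Step 2: Apply extended Euclidean algorithm to find gcd.
We find integers such that 124*x0 + 56*y0 = 4

Step 3: Scale the particular solution.
Multiply by 12/4 = 3:
u = 15, v = -33

Step 4: Verify.
124*(15) + 56*(-33) = 12 = 12 ✓

u = 15, v = -33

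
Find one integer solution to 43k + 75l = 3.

Step 1: Check solvability.
gcd(43, 75) = 1
Since 1 divides 3, solutions exist.

Step 2: Apply extended Euclidean algorithm to find gcd.
We find integers such that 43*x0 + 75*y0 = 1

Step 3: Scale the particular solution.
Multiply by 3/1 = 3:
k = 21, l = -12

Step 4: Verify.
43*(21) + 75*(-12) = 3 = 3 ✓

k = 21, l = -12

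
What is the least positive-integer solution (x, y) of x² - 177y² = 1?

We seek the smallest positive integers (x, y) with x² - 177y² = 1, i.e., x² = 177y² + 1.
Try successive y values:
y = 1: x² = 177·1² + 1 = 178, not a perfect square
y = 2: x² = 177·2² + 1 = 709, not a perfect square
y = 3: x² = 177·3² + 1 = 1594, not a perfect square
... continuing the search (or via continued fractions) ...
y = 4692: x² = 177·4692² + 1 = 3896630929, x = 62423 ✓

Verify: 62423² - 177·4692² = 3896630929 - 3896630928 = 1 ✓

x = 62423, y = 4692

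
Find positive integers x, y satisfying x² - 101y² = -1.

We need x² = 101y² - 1. Try successive y:
y = 1: x² = 101·1² - 1 = 100 = 10² ✓
Check: 10² - 101·1² = 100 - 101 = -1 ✓

x = 10, y = 1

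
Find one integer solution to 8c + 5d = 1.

Step 1: Check solvability.
gcd(8, 5) = 1
Since 1 divides 1, solutions exist.

Step 2: Apply extended Euclidean algorithm to find gcd.
We find integers such that 8*x0 + 5*y0 = 1

Step 3: Scale the particular solution.
Multiply by 1/1 = 1:
c = 2, d = -3

Step 4: Verify.
8*(2) + 5*(-3) = 1 = 1 ✓

c = 2, d = -3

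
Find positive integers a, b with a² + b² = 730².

We need a² + b² = 730² = 532900.
Trying: 54² + 728² = 2916 + 529984 = 532900 ✓

(54, 728, 730)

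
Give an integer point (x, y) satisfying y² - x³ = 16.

Try small integer x values and check whether x³ + 16 is a perfect square.
x = 0: x³ + 16 = 0³ + 16 = 0 + 16 = 16
Is 16 a perfect square? 4² = 16 ✓
So (x, y) = (0, -4) is a solution.

x = 0, y = -4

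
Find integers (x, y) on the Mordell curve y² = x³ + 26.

Try small integer x values and check whether x³ + 26 is a perfect square.
x = -1: x³ + 26 = -1³ + 26 = -1 + 26 = 25
Is 25 a perfect square? 5² = 25 ✓
So (x, y) = (-1, -5) is a solution.

x = -1, y = -5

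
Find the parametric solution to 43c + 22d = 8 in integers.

Step 1: Compute gcd(43, 22) = 1.
Since 1 divides 8, solutions exist.

Step 2: Find a particular solution using extended Euclidean algorithm.
We get c₀ = -8, d₀ = 16.
Check: 43*-8 + 22*16 = 8 = 8 ✓

Step 3: Write the general solution.
c = -8 + (22/1)t = -8 + 22t
d = 16 - (43/1)t = 16 - 43t
for any integer t.

c = -8 + 22t, d = 16 - 43t for integer t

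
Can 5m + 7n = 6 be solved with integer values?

Step 1: Compute gcd(5, 7).
gcd(5, 7) = 1

Step 2: Check divisibility.
Does 1 divide 6? 6 = 1 x 6, so yes.

By the theorem on linear Diophantine equations, 5m + 7n = 6 has integer solutions if and only if gcd(5, 7) divides 6. Since 1 | 6, solutions exist.

Yes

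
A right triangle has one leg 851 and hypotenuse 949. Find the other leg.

b² = c² - a² = 900601 - 724201 = 176400
b = 420

420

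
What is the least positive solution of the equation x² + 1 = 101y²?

We need x² = 101y² - 1. Try successive y:
y = 1: x² = 101·1² - 1 = 100 = 10² ✓
Check: 10² - 101·1² = 100 - 101 = -1 ✓

x = 10, y = 1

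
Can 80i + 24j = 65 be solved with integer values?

Step 1: Compute gcd(80, 24).
gcd(80, 24) = 8

Step 2: Check divisibility.
Does 8 divide 65? 65 = 8 x 8 + 1, so no.

By the theorem on linear Diophantine equations, 80i + 24j = 65 has integer solutions if and only if gcd(80, 24) divides 65. Since 8 does not divide 65, no solutions exist.

No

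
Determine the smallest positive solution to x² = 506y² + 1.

We seek the smallest positive integers (x, y) with x² - 506y² = 1, i.e., x² = 506y² + 1.
Try successive y values:
y = 1: x² = 506·1² + 1 = 507, not a perfect square
y = 2: x² = 506·2² + 1 = 2025, x = 45 ✓

Verify: 45² - 506·2² = 2025 - 2024 = 1 ✓

x = 45, y = 2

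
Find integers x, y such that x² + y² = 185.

We need to find integers x, y > 0 such that x² + y² = 185.
Trying x = 4: y² = 185 - 4² = 185 - 16 = 169
y = 13
Check: 4² + 13² = 16 + 169 = 185 ✓

185 = 4² + 13²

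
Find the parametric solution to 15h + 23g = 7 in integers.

Step 1: Compute gcd(15, 23) = 1.
Since 1 divides 7, solutions exist.

Step 2: Find a particular solution using extended Euclidean algorithm.
We get h₀ = -21, g₀ = 14.
Check: 15*-21 + 23*14 = 7 = 7 ✓

Step 3: Write the general solution.
h = -21 + (23/1)t = -21 + 23t
g = 14 - (15/1)t = 14 - 15t
for any integer t.

h = -21 + 23t, g = 14 - 15t for integer t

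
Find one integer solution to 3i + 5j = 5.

Step 1: Check solvability.
gcd(3, 5) = 1
Since 1 divides 5, solutions exist.

Step 2: Apply extended Euclidean algorithm to find gcd.
We find integers such that 3*x0 + 5*y0 = 1

Step 3: Scale the particular solution.
Multiply by 5/1 = 5:
i = 10, j = -5

Step 4: Verify.
3*(10) + 5*(-5) = 5 = 5 ✓

i = 10, j = -5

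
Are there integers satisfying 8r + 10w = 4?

Step 1: Compute gcd(8, 10).
gcd(8, 10) = 2

Step 2: Check divisibility.
Does 2 divide 4? 4 = 2 x 2, so yes.

By the theorem on linear Diophantine equations, 8r + 10w = 4 has integer solutions if and only if gcd(8, 10) divides 4. Since 2 | 4, solutions exist.

Yes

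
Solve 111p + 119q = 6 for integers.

Step 1: Check solvability.
gcd(111, 119) = 1
Since 1 divides 6, solutions exist.

Step 2: Apply extended Euclidean algorithm to find gcd.
We find integers such that 111*x0 + 119*y0 = 1

Step 3: Scale the particular solution.
Multiply by 6/1 = 6:
p = -90, q = 84

Step 4: Verify.
111*(-90) + 119*(84) = 6 = 6 ✓

p = -90, q = 84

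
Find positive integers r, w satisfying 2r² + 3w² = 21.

Try small values of r and check whether (21 - 2r²)/3 is a perfect square.
r = 3: 2·3² = 18, so 3w² = 21 - 18 = 3, giving w² = 1, w = 1.
Check: 2·3² + 3·1² = 18 + 3 = 21 ✓

r = 3, w = 1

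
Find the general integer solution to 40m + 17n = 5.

Step 1: Compute gcd(40, 17) = 1.
Since 1 divides 5, solutions exist.

Step 2: Find a particular solution using extended Euclidean algorithm.
We get m₀ = 15, n₀ = -35.
Check: 40*15 + 17*-35 = 5 = 5 ✓

Step 3: Write the general solution.
m = 15 + (17/1)t = 15 + 17t
n = -35 - (40/1)t = -35 - 40t
for any integer t.

m = 15 + 17t, n = -35 - 40t for integer t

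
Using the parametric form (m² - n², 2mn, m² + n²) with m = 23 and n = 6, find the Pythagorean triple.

a = m² - n² = 529 - 36 = 493
b = 2mn = 2·23·6 = 276
c = m² + n² = 529 + 36 = 565
Verify: 493² + 276² = 243049 + 76176 = 319225 = 565² ✓

(493, 276, 565)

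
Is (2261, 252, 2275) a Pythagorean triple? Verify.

Compute a² + b² = 2261² + 252² = 5112121 + 63504 = 5175625
Compute c² = 2275² = 5175625
Since 5175625 = 5175625, confirmed.

Yes, it is a Pythagorean triple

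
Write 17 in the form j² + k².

We need to find integers j, k > 0 such that j² + k² = 17.
Trying j = 1: k² = 17 - 1² = 17 - 1 = 16
k = 4
Check: 1² + 4² = 1 + 16 = 17 ✓

17 = 1² + 4²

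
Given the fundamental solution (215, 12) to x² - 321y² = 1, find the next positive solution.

Solutions to x² - Dy² = 1 are generated by powers of (x₀ + y₀√D).
The next solution satisfies x₁ + y₁√321 = (x₀ + y₀√321)², giving:
x₁ = x₀² + 321y₀² = 215² + 321·12² = 46225 + 46224 = 92449
y₁ = 2x₀y₀ = 2·215·12 = 5160

Verify: 92449² - 321·5160² = 8546817601 - 8546817600 = 1 ✓

x = 92449, y = 5160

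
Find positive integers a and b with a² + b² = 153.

We need to find integers a, b > 0 such that a² + b² = 153.
Trying a = 3: b² = 153 - 3² = 153 - 9 = 144
b = 12
Check: 3² + 12² = 9 + 144 = 153 ✓

153 = 3² + 12²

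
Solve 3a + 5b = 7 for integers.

Step 1: Check solvability.
gcd(3, 5) = 1
Since 1 divides 7, solutions exist.

Step 2: Apply extended Euclidean algorithm to find gcd.
We find integers such that 3*x0 + 5*y0 = 1

Step 3: Scale the particular solution.
Multiply by 7/1 = 7:
a = 14, b = -7

Step 4: Verify.
3*(14) + 5*(-7) = 7 = 7 ✓

a = 14, b = -7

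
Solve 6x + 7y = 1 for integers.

Step 1: Check solvability.
gcd(6, 7) = 1
Since 1 divides 1, solutions exist.

Step 2: Apply extended Euclidean algorithm to find gcd.
We find integers such that 6*x0 + 7*y0 = 1

Step 3: Scale the particular solution.
Multiply by 1/1 = 1:
x = -1, y = 1

Step 4: Verify.
6*(-1) + 7*(1) = 1 = 1 ✓

x = -1, y = 1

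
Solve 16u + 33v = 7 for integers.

Step 1: Check solvability.
gcd(16, 33) = 1
Since 1 divides 7, solutions exist.

Step 2: Apply extended Euclidean algorithm to find gcd.
We find integers such that 16*x0 + 33*y0 = 1

Step 3: Scale the particular solution.
Multiply by 7/1 = 7:
u = -14, v = 7

Step 4: Verify.
16*(-14) + 33*(7) = 7 = 7 ✓

u = -14, v = 7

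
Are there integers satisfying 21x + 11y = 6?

Step 1: Compute gcd(21, 11).
gcd(21, 11) = 1

Step 2: Check divisibility.
Does 1 divide 6? 6 = 1 x 6, so yes.

By the theorem on linear Diophantine equations, 21x + 11y = 6 has integer solutions if and only if gcd(21, 11) divides 6. Since 1 | 6, solutions exist.

Yes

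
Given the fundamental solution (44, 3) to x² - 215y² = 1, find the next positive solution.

Solutions to x² - Dy² = 1 are generated by powers of (x₀ + y₀√D).
The next solution satisfies x₁ + y₁√215 = (x₀ + y₀√215)², giving:
x₁ = x₀² + 215y₀² = 44² + 215·3² = 1936 + 1935 = 3871
y₁ = 2x₀y₀ = 2·44·3 = 264

Verify: 3871² - 215·264² = 14984641 - 14984640 = 1 ✓

x = 3871, y = 264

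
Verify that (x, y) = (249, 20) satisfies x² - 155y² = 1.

Compute x² = 249² = 62001
Compute 155y² = 155·20² = 155·400 = 62000
x² - 155y² = 62001 - 62000 = 1
Since this equals 1, (249, 20) is a solution.

Yes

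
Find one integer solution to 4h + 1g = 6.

Step 1: Check solvability.
gcd(4, 1) = 1
Since 1 divides 6, solutions exist.

Step 2: Apply extended Euclidean algorithm to find gcd.
We find integers such that 4*x0 + 1*y0 = 1

Step 3: Scale the particular solution.
Multiply by 6/1 = 6:
h = 0, g = 6

Step 4: Verify.
4*(0) + 1*(6) = 6 = 6 ✓

h = 0, g = 6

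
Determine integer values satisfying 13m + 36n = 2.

Step 1: Check solvability.
gcd(13, 36) = 1
Since 1 divides 2, solutions exist.

Step 2: Apply extended Euclidean algorithm to find gcd.
We find integers such that 13*x0 + 36*y0 = 1

Step 3: Scale the particular solution.
Multiply by 2/1 = 2:
m = -22, n = 8

Step 4: Verify.
13*(-22) + 36*(8) = 2 = 2 ✓

m = -22, n = 8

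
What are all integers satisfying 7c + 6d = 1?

Step 1: Compute gcd(7, 6) = 1.
Since 1 divides 1, solutions exist.

Step 2: Find a particular solution using extended Euclidean algorithm.
We get c₀ = 1, d₀ = -1.
Check: 7*1 + 6*-1 = 1 = 1 ✓

Step 3: Write the general solution.
c = 1 + (6/1)t = 1 + 6t
d = -1 - (7/1)t = -1 - 7t
for any integer t.

c = 1 + 6t, d = -1 - 7t for integer t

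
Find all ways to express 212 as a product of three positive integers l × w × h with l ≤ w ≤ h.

Iterate l from 1 to ⌊212^(1/3)⌋. For each l dividing 212, iterate w ≥ l with w dividing 212/l, and set h = 212/(l·w).
Triples found (4): (1×1×212), (1×2×106), (1×4×53), (2×2×53)

(1×1×212), (1×2×106), (1×4×53), (2×2×53)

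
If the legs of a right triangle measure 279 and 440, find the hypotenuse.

c² = a² + b² = 279² + 440² = 77841 + 193600 = 271441
c = 521

521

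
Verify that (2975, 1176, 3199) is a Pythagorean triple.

Compute a² + b² = 2975² + 1176² = 8850625 + 1382976 = 10233601
Compute c² = 3199² = 10233601
Since 10233601 = 10233601, confirmed.

Yes, it is a Pythagorean triple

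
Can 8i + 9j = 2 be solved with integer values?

Step 1: Compute gcd(8, 9).
gcd(8, 9) = 1

Step 2: Check divisibility.
Does 1 divide 2? 2 = 1 x 2, so yes.

By the theorem on linear Diophantine equations, 8i + 9j = 2 has integer solutions if and only if gcd(8, 9) divides 2. Since 1 | 2, solutions exist.

Yes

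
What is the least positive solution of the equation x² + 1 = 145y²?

We need x² = 145y² - 1. Try successive y:
y = 1: x² = 145·1² - 1 = 144 = 12² ✓
Check: 12² - 145·1² = 144 - 145 = -1 ✓

x = 12, y = 1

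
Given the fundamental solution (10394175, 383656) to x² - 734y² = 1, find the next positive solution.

Solutions to x² - Dy² = 1 are generated by powers of (x₀ + y₀√D).
The next solution satisfies x₁ + y₁√734 = (x₀ + y₀√734)², giving:
x₁ = x₀² + 734y₀² = 10394175² + 734·383656² = 108038873930625 + 108038873930624 = 216077747861249
y₁ = 2x₀y₀ = 2·10394175·383656 = 7975575207600

Verify: 216077747861249² - 734·7975575207600² = 46689593120789496793755840001 - 46689593120789496793755840000 = 1 ✓

x = 216077747861249, y = 7975575207600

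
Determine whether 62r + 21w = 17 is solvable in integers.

Step 1: Compute gcd(62, 21).
gcd(62, 21) = 1

Step 2: Check divisibility.
Does 1 divide 17? 17 = 1 x 17, so yes.

By the theorem on linear Diophantine equations, 62r + 21w = 17 has integer solutions if and only if gcd(62, 21) divides 17. Since 1 | 17, solutions exist.

Yes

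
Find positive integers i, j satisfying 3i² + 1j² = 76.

Try small values of i and check whether (76 - 3i²)/1 is a perfect square.
i = 2: 3·2² = 12, so 1j² = 76 - 12 = 64, giving j² = 64, j = 8.
Check: 3·2² + 1·8² = 12 + 64 = 76 ✓

i = 2, j = 8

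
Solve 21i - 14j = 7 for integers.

Step 1: Check solvability.
gcd(21, 14) = 7
Since 7 divides 7, solutions exist.

Step 2: Apply extended Euclidean algorithm to find gcd.
We find integers such that 21*x0 + 14*y0 = 7

Step 3: Scale the particular solution.
Multiply by 7/7 = 1:
i = 1, j = 1

Step 4: Verify.
21*(1) - 14*(1) = 7 = 7 ✓

i = 1, j = 1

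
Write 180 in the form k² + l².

We need to find integers k, l > 0 such that k² + l² = 180.
Trying k = 6: l² = 180 - 6² = 180 - 36 = 144
l = 12
Check: 6² + 12² = 36 + 144 = 180 ✓

180 = 6² + 12²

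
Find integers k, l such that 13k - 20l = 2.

Step 1: Check solvability.
gcd(13, 20) = 1
Since 1 divides 2, solutions exist.

Step 2: Apply extended Euclidean algorithm to find gcd.
We find integers such that 13*x0 + 20*y0 = 1

Step 3: Scale the particular solution.
Multiply by 2/1 = 2:
k = -6, l = -4

Step 4: Verify.
13*(-6) - 20*(-4) = 2 = 2 ✓

k = -6, l = -4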